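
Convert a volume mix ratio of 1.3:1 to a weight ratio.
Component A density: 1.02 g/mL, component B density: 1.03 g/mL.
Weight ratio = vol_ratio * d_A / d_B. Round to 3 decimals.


= 1.3 * 1.02 / 1.03 = 1.287

1.287


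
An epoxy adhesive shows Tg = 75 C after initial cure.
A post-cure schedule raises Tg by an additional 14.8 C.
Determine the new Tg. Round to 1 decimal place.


New Tg = 75 + 14.8
= 89.8 C

89.8


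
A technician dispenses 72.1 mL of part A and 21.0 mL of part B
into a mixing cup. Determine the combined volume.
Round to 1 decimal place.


Combined volume = 72.1 + 21.0
= 93.1 mL

93.1


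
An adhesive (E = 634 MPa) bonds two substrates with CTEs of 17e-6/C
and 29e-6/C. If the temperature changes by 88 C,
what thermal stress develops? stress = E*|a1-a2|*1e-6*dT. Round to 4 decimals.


Stress = 634 * |17 - 29| * 1e-6 * 88
= 0.6695 MPa

0.6695


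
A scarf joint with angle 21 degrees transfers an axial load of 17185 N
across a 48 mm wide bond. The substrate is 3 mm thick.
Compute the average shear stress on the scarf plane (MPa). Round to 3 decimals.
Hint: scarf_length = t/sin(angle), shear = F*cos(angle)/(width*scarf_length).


scarf_length = 3 / sin(21 deg) = 8.3713 mm
cos(21 deg) = 0.933580
shear stress = 17185 * 0.933580 / (48 * 8.3713)
= 39.927 MPa

39.927


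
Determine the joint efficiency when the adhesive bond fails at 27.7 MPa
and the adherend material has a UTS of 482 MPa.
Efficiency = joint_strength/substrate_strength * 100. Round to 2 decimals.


Joint efficiency = 27.7 / 482 * 100
= 5.75%

5.75


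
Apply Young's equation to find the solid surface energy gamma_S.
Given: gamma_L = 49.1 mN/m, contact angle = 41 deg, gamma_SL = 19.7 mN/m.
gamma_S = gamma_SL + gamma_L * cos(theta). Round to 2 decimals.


theta_rad = 41 * pi/180 = 0.715585
gamma_S = 19.7 + 49.1 * cos(0.715585)
= 56.76 mN/m

56.76


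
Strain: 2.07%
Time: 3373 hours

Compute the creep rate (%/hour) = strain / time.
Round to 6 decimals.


Creep rate = 2.07 / 3373
= 0.000614 %/h

0.000614


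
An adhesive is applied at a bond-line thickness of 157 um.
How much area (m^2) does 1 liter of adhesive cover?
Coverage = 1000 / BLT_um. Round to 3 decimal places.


Coverage = 1000 / 157 = 6.369 m^2

6.369


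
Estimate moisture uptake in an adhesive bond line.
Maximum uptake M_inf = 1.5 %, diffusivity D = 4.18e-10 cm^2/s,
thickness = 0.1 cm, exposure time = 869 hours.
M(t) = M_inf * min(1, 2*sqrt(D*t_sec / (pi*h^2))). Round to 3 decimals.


Convert time: 869 h = 3128400 s
ratio = min(1, 2*sqrt(4.18e-10*3128400/(pi*0.1^2)))
= 0.408042
M(t) = 1.5 * 0.408042 = 0.612%

0.612


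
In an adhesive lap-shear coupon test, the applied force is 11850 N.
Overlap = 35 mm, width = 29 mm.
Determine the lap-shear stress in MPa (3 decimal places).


stress = F / (overlap * width)
= 11850 / (35 * 29)
= 11.675 MPa

11.675


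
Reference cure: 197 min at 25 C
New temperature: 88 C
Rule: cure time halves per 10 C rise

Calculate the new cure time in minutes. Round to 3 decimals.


factor = 2^((88-25)/10) = 78.7932
t_new = 197 / 78.7932 = 2.500 min

2.500


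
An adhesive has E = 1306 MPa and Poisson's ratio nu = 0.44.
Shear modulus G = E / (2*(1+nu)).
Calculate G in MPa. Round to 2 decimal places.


G = 1306 / (2*(1+0.44))
= 1306 / 2.88
= 453.47 MPa

453.47


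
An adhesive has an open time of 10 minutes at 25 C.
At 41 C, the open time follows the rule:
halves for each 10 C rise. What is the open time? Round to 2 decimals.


Factor = 2^((41-25)/10) = 3.0314
Open time = 10 / 3.0314 = 3.30 min

3.30


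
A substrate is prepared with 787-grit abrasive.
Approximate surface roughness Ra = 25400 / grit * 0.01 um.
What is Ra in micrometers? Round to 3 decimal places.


Ra = 25400 / 787 * 0.01 = 0.323 um

0.323


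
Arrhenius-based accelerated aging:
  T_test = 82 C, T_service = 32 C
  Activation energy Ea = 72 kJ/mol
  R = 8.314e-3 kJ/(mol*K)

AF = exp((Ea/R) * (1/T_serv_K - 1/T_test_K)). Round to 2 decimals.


T_test_K = 355.15, T_serv_K = 305.15
AF = exp((72/8.314e-3) * (1/305.15 - 1/355.15))
= 54.35

54.35


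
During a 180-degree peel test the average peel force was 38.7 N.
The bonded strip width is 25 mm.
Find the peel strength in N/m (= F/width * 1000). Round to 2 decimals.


Peel strength = F/width * 1000
= 38.7 / 25 * 1000
= 1548.00 N/m

1548.00


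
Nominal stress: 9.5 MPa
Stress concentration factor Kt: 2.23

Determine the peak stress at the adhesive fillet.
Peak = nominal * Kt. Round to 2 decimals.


Peak stress = 9.5 * 2.23
= 21.19 MPa

21.19


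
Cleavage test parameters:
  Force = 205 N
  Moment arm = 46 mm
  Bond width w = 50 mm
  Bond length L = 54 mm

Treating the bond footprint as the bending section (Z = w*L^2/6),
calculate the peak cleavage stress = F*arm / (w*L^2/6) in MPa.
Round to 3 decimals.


M = 205 * 46 = 9430 N*mm
Z = 50 * 54^2 / 6 = 145800 / 6 mm^3
sigma = M / Z = 6 * 9430 / 145800 = 56580 / 145800
= 0.388 MPa

0.388


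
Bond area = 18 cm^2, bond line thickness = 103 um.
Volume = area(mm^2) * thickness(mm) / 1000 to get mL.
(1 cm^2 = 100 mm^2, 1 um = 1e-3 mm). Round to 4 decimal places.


area_mm2 = 18 * 100 = 1800
blt_mm = 103 * 1e-3 = 0.103
vol_mm3 = 1800 * 0.103 = 185.4
vol_mL = 185.4 / 1000 = 0.1854 mL

0.1854


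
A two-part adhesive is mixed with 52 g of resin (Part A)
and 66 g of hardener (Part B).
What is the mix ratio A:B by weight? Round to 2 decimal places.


Mix ratio = mass_A / mass_B
= 52 / 66
= 0.79

0.79


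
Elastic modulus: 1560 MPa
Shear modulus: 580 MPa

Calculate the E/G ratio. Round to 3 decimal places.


E / G = 1560 / 580 = 2.690

2.690


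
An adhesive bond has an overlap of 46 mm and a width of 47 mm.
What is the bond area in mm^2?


Bond area = overlap * width
= 46 * 47
= 2162 mm^2

2162


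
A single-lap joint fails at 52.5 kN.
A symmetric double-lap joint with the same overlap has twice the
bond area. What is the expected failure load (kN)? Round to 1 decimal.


Double-lap load = 2 * 52.5 = 105.0 kN

105.0


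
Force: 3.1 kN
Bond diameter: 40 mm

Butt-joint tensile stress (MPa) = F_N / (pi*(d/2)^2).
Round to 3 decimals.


F_N = 3.1 * 1000 = 3100.0 N
A = pi*(20.0)^2 = 1256.6371 mm^2
stress = 3100.0 / 1256.6371 = 2.467 MPa

2.467


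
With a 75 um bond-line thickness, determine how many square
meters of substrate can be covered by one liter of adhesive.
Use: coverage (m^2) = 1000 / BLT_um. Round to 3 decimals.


Coverage = 1000 / 75 = 13.333 m^2

13.333


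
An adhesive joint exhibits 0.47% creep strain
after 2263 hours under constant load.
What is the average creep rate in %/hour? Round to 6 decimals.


Creep rate = strain / time
= 0.47 / 2263
= 0.000208 %/h

0.000208


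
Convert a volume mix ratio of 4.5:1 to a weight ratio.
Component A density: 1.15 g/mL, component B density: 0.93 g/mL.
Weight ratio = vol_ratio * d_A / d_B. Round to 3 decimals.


= 4.5 * 1.15 / 0.93 = 5.565

5.565


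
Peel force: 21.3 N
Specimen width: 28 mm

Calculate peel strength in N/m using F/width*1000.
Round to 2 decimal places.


Peel strength = 21.3 / 28 * 1000 = 760.71 N/m

760.71


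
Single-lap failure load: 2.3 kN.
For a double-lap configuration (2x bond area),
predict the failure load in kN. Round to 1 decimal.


Failure load = 2.3 * 2 = 4.6 kN

4.6


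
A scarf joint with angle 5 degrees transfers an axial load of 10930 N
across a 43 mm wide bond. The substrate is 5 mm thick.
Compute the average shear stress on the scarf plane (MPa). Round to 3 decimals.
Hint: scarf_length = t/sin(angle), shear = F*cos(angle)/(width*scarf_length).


scarf_length = 5 / sin(5 deg) = 57.3686 mm
cos(5 deg) = 0.996195
shear stress = 10930 * 0.996195 / (43 * 57.3686)
= 4.414 MPa

4.414


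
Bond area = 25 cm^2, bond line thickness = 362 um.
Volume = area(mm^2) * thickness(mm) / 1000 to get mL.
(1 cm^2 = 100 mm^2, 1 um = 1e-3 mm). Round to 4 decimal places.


area_mm2 = 25 * 100 = 2500
blt_mm = 362 * 1e-3 = 0.362
vol_mm3 = 2500 * 0.362 = 905.0
vol_mL = 905.0 / 1000 = 0.9050 mL

0.9050


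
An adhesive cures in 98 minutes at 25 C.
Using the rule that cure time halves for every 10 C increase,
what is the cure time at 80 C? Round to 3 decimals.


Factor = 2^((80 - 25) / 10) = 45.2548
Cure time = 98 / 45.2548
= 2.166 minutes

2.166


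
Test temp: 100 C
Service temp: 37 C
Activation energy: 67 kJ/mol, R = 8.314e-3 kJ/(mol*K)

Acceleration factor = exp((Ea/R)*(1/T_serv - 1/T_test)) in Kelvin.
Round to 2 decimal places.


AF = exp((67/0.008314)*(1/310.15 - 1/373.15))
= 80.38

80.38


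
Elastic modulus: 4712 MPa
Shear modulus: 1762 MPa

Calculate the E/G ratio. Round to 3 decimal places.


E / G = 4712 / 1762 = 2.674

2.674


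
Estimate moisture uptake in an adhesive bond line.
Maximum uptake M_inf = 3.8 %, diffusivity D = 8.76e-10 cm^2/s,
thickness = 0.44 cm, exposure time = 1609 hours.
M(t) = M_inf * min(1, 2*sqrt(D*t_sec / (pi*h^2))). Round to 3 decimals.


Convert time: 1609 h = 5792400 s
ratio = min(1, 2*sqrt(8.76e-10*5792400/(pi*0.44^2)))
= 0.182677
M(t) = 3.8 * 0.182677 = 0.694%

0.694


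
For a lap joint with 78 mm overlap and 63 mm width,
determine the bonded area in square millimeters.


Area = 78 * 63 = 4914 mm^2

4914


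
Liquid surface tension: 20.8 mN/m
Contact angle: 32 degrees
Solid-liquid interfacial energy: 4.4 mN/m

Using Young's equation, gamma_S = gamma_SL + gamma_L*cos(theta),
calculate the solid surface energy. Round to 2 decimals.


gamma_S = 4.4 + 20.8 * cos(32)
= 22.04 mN/m

22.04


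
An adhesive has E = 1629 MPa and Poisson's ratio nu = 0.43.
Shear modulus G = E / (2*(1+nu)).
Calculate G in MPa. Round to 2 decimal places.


G = 1629 / (2*(1+0.43))
= 1629 / 2.86
= 569.58 MPa

569.58


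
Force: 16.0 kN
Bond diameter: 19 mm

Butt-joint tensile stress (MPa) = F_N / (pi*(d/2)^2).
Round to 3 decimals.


F_N = 16.0 * 1000 = 16000.0 N
A = pi*(9.5)^2 = 283.5287 mm^2
stress = 16000.0 / 283.5287 = 56.432 MPa

56.432


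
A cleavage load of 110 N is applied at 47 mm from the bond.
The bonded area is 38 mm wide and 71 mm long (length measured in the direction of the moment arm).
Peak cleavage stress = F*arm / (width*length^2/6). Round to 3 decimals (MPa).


Moment = 110 * 47 = 5170 N*mm
Section modulus = 38 * 5041 / 6 = 191558 / 6 mm^3
Stress = 5170 / (191558 / 6) = 31020 / 191558
= 0.162 MPa

0.162


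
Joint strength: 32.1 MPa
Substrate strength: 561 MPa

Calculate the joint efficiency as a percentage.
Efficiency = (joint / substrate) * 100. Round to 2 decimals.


Efficiency = (32.1 / 561) * 100 = 5.72%

5.72


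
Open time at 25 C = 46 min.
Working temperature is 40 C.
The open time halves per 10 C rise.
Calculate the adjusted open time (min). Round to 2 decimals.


factor = 2^((40 - 25) / 10) = 2.8284
ot = 46 / 2.8284 = 16.26 min

16.26


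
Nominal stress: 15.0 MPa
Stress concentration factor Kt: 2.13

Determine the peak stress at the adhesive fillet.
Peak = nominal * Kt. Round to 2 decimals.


Peak stress = 15.0 * 2.13
= 31.95 MPa

31.95


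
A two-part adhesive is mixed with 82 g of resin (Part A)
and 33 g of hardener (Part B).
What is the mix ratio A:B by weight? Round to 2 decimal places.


Mix ratio = mass_A / mass_B
= 82 / 33
= 2.48

2.48


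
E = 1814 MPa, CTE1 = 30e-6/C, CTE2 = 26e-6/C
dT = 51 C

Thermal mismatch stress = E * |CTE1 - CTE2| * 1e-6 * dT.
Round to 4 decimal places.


= 1814 * 4e-6 * 51
= 0.3701 MPa

0.3701


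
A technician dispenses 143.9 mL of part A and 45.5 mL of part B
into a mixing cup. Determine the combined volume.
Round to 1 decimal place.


Combined volume = 143.9 + 45.5
= 189.4 mL

189.4


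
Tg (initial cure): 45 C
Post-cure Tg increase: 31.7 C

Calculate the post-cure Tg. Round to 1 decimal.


Post-cure Tg = 45 + 31.7 = 76.7 C

76.7


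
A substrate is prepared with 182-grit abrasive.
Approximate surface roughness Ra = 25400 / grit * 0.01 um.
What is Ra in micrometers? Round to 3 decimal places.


Ra = 25400 / 182 * 0.01 = 1.396 um

1.396


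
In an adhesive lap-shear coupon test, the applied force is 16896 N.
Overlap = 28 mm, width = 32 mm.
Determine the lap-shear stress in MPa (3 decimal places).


stress = F / (overlap * width)
= 16896 / (28 * 32)
= 18.857 MPa

18.857


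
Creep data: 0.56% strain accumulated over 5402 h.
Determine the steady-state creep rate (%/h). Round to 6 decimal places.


Rate = 0.56 / 5402 = 0.000104 %/h

0.000104


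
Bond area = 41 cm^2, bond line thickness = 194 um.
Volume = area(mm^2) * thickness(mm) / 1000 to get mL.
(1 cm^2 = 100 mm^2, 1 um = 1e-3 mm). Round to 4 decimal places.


area_mm2 = 41 * 100 = 4100
blt_mm = 194 * 1e-3 = 0.194
vol_mm3 = 4100 * 0.194 = 795.4
vol_mL = 795.4 / 1000 = 0.7954 mL

0.7954


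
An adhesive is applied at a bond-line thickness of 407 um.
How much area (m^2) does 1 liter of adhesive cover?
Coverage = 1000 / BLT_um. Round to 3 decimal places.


Coverage = 1000 / 407 = 2.457 m^2

2.457


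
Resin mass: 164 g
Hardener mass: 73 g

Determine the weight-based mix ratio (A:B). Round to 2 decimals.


Ratio = 164 / 73 = 2.25

2.25


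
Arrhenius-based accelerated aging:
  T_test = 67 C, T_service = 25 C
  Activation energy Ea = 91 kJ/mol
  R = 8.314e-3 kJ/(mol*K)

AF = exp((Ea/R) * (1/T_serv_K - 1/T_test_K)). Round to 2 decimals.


T_test_K = 340.15, T_serv_K = 298.15
AF = exp((91/8.314e-3) * (1/298.15 - 1/340.15))
= 93.03

93.03


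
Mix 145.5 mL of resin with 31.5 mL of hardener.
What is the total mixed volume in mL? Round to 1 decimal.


Total = 145.5 + 31.5 = 177.0 mL

177.0


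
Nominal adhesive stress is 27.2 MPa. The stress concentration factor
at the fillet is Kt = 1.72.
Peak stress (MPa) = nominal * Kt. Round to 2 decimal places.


Peak = 27.2 * 1.72 = 46.78 MPa

46.78


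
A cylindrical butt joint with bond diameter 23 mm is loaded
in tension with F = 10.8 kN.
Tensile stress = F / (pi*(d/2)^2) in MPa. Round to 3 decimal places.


Area = pi * (23/2)^2 = 415.4756 mm^2
Stress = 10.8*1000 / 415.4756
= 25.994 MPa

25.994


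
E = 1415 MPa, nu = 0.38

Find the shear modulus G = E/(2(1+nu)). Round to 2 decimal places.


G = 1415 / (2 * 1.38)
= 512.68 MPa

512.68


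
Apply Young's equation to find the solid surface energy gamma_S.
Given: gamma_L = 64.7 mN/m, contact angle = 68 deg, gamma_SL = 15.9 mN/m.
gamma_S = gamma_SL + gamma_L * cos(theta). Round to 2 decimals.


theta_rad = 68 * pi/180 = 1.186824
gamma_S = 15.9 + 64.7 * cos(1.186824)
= 40.14 mN/m

40.14


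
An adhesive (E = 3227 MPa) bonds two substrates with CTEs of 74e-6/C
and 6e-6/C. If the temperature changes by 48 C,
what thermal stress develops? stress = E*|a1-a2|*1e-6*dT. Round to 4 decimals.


Stress = 3227 * |74 - 6| * 1e-6 * 48
= 10.5329 MPa

10.5329


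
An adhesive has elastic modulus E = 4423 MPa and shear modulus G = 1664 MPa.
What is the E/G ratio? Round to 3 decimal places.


E/G = 4423 / 1664 = 2.658

2.658


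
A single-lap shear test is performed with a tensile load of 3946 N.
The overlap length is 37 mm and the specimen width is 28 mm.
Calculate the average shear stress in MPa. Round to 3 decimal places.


Shear stress = F / (overlap * width)
= 3946 / (37 * 28)
= 3946 / 1036
= 3.809 MPa

3.809


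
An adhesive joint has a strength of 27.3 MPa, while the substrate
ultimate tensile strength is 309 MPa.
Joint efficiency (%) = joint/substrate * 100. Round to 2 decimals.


Efficiency = 27.3 / 309 * 100
= 8.83%

8.83


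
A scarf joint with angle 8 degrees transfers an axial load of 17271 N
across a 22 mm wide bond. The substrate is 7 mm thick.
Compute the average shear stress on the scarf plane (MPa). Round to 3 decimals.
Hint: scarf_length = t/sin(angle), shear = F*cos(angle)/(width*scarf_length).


scarf_length = 7 / sin(8 deg) = 50.2971 mm
cos(8 deg) = 0.990268
shear stress = 17271 * 0.990268 / (22 * 50.2971)
= 15.456 MPa

15.456


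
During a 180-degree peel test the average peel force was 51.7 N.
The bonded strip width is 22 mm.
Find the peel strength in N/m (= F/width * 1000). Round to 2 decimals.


Peel strength = F/width * 1000
= 51.7 / 22 * 1000
= 2350.00 N/m

2350.00


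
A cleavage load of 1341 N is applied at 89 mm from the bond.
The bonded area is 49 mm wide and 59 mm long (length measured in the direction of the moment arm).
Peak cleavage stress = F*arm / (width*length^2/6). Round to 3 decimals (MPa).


Moment = 1341 * 89 = 119349 N*mm
Section modulus = 49 * 3481 / 6 = 170569 / 6 mm^3
Stress = 119349 / (170569 / 6) = 716094 / 170569
= 4.198 MPa

4.198


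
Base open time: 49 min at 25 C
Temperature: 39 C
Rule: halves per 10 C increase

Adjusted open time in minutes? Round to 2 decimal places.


Acceleration = 2^((39-25)/10) = 2.6390
Open time = 49 / 2.6390 = 18.57 min

18.57


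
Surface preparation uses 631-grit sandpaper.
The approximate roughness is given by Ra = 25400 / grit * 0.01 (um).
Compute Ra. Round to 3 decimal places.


Ra = 25400 / 631 * 0.01
= 254 / 631
= 0.403 um

0.403


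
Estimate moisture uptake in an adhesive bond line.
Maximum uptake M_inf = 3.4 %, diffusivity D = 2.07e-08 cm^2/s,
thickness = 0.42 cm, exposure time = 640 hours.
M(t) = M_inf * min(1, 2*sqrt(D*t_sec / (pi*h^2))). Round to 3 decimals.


Convert time: 640 h = 2304000 s
ratio = min(1, 2*sqrt(2.07e-08*2304000/(pi*0.42^2)))
= 0.586722
M(t) = 3.4 * 0.586722 = 1.995%

1.995


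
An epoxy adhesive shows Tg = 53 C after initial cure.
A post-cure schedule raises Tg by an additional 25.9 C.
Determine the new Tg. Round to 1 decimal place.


New Tg = 53 + 25.9
= 78.9 C

78.9


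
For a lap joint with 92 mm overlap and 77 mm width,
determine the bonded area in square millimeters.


Area = 92 * 77 = 7084 mm^2

7084


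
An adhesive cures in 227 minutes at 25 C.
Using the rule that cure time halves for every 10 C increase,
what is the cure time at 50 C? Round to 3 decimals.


Factor = 2^((50 - 25) / 10) = 5.6569
Cure time = 227 / 5.6569
= 40.128 minutes

40.128


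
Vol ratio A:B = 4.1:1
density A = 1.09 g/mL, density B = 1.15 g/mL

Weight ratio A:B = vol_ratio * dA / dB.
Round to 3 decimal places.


Weight ratio = 4.1 * 1.09 / 1.15
= 3.886

3.886


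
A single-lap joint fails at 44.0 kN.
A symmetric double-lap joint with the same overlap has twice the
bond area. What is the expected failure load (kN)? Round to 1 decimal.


Double-lap load = 2 * 44.0 = 88.0 kN

88.0


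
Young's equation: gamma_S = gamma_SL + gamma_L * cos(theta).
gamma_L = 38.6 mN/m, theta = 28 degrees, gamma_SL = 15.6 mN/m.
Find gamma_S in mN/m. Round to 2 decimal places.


cos(28 deg) = 0.882948
gamma_S = 15.6 + 38.6 * 0.882948
= 49.68 mN/m

49.68


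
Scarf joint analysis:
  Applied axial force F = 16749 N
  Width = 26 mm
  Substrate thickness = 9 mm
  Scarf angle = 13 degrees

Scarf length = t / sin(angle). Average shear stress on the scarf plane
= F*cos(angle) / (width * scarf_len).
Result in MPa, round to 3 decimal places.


Scarf length = 9 / sin(13 deg) = 40.0087 mm
cos(13 deg) = 0.974370
Shear = 16749 * 0.974370 / (26 * 40.0087)
= 15.689 MPa

15.689


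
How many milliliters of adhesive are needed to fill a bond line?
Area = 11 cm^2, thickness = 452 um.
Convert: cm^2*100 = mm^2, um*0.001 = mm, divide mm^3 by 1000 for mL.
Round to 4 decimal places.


= (11 * 100) * (452 * 0.001) / 1000
= 0.4972 mL

0.4972


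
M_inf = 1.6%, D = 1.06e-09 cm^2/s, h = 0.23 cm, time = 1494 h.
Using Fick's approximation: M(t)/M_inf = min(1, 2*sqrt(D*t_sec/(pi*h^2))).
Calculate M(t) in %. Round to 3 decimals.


t = 5378400 s
ratio = min(1, 2*sqrt(1.06e-09*5378400/(pi*0.0529)))
= 0.370430
M(t) = 1.6 * 0.370430 = 0.593%

0.593


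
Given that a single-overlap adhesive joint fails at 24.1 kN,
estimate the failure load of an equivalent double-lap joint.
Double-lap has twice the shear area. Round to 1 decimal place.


Double-lap factor = 2
Expected load = 24.1 * 2 = 48.2 kN

48.2


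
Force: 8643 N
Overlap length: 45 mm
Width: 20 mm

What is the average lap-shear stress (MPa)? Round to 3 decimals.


Average shear stress = F / (overlap * width)
= 8643 / (45 * 20)
= 9.603 MPa

9.603


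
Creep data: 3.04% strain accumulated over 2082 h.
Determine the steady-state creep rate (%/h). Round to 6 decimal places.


Rate = 3.04 / 2082 = 0.001460 %/h

0.001460


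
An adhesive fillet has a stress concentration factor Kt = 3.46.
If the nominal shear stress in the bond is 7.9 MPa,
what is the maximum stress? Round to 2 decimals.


Max stress = 7.9 * 3.46 = 27.33 MPa

27.33


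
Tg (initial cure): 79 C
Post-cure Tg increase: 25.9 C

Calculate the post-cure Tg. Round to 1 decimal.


Post-cure Tg = 79 + 25.9 = 104.9 C

104.9


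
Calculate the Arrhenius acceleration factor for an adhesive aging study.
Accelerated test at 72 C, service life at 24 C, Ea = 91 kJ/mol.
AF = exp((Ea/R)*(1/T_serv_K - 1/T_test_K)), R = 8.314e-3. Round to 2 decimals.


T_test = 345.15 K, T_serv = 297.15 K
Ea/R = 91 / 0.008314 = 10945.39
AF = exp(10945.39 * (1/297.15 - 1/345.15))
= 167.77

167.77


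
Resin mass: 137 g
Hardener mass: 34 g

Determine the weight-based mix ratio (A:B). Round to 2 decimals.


Ratio = 137 / 34 = 4.03

4.03


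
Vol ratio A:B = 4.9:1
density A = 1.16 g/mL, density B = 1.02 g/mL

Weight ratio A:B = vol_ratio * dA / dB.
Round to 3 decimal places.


Weight ratio = 4.9 * 1.16 / 1.02
= 5.573

5.573


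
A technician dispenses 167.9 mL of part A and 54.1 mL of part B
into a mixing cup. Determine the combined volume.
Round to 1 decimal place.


Combined volume = 167.9 + 54.1
= 222.0 mL

222.0


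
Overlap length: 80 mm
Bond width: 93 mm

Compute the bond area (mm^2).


Bond area = 80 * 93 = 7440 mm^2

7440


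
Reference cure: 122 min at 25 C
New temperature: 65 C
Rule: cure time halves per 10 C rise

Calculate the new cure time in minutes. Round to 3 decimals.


factor = 2^((65-25)/10) = 16.0000
t_new = 122 / 16.0000 = 7.625 min

7.625


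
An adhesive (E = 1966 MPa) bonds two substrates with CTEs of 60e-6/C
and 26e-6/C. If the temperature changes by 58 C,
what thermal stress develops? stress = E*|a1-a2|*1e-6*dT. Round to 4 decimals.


Stress = 1966 * |60 - 26| * 1e-6 * 58
= 3.8770 MPa

3.8770


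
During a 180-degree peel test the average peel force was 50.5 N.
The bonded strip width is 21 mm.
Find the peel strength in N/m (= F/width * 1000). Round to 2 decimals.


Peel strength = F/width * 1000
= 50.5 / 21 * 1000
= 2404.76 N/m

2404.76


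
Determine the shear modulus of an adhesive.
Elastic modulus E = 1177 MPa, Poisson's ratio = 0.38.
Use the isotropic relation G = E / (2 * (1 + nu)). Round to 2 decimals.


G = 1177 / (2*(1+0.38)) = 1177 / 2.76
= 426.45 MPa

426.45


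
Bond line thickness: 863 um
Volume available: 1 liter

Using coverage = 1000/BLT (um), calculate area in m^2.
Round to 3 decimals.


1 L = 1e6 mm^3, thickness = 863 um = 0.863 mm
Area = 1e6 / 0.863 mm^2 = (1e6 / 0.863) / 1e6 m^2 = 1000 / 863 m^2
= 1.159 m^2

1.159


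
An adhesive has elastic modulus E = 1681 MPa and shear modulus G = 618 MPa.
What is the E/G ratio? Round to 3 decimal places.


E/G = 1681 / 618 = 2.720

2.720


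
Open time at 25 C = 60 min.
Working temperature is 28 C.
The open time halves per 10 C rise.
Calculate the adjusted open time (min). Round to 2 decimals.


factor = 2^((28 - 25) / 10) = 1.2311
ot = 60 / 1.2311 = 48.74 min

48.74


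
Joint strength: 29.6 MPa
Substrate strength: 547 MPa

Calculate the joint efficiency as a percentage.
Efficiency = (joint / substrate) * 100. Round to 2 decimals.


Efficiency = (29.6 / 547) * 100 = 5.41%

5.41


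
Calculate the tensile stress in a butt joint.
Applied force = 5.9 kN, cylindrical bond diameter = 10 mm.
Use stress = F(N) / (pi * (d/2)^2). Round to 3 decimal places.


A = pi * 5.0^2 = 78.5398 mm^2
sigma = 5900.0 / 78.5398 = 75.121 MPa

75.121


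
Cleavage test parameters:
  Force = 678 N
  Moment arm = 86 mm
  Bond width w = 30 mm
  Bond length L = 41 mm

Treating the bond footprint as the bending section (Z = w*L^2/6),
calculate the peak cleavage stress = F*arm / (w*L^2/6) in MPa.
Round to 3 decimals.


M = 678 * 86 = 58308 N*mm
Z = 30 * 41^2 / 6 = 50430 / 6 mm^3
sigma = M / Z = 6 * 58308 / 50430 = 349848 / 50430
= 6.937 MPa

6.937


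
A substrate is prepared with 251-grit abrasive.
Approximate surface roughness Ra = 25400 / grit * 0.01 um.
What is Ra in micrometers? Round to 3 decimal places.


Ra = 25400 / 251 * 0.01 = 1.012 um

1.012


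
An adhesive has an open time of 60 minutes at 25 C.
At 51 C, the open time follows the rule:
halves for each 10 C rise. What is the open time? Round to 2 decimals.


Factor = 2^((51-25)/10) = 6.0629
Open time = 60 / 6.0629 = 9.90 min

9.90


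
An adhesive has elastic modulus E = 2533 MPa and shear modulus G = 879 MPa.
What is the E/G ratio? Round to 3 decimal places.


E/G = 2533 / 879 = 2.882

2.882


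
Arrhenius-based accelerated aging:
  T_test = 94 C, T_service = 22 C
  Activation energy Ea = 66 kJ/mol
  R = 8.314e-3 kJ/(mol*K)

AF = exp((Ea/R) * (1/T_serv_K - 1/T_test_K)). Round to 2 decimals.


T_test_K = 367.15, T_serv_K = 295.15
AF = exp((66/8.314e-3) * (1/295.15 - 1/367.15))
= 195.29

195.29


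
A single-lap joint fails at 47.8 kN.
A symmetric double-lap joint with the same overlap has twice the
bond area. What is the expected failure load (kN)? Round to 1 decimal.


Double-lap load = 2 * 47.8 = 95.6 kN

95.6


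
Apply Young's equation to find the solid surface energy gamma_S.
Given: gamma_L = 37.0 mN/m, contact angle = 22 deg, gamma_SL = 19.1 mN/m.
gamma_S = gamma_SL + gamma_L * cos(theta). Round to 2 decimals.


theta_rad = 22 * pi/180 = 0.383972
gamma_S = 19.1 + 37.0 * cos(0.383972)
= 53.41 mN/m

53.41


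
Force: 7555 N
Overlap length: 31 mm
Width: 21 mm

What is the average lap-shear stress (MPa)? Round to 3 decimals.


Average shear stress = F / (overlap * width)
= 7555 / (31 * 21)
= 11.605 MPa

11.605


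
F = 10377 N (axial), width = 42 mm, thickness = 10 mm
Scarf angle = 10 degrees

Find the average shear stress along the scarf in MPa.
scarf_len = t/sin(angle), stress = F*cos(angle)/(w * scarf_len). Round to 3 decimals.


scarf_len = 10/sin(10 deg) = 57.5877
cos(10 deg) = 0.984808
stress = 10377*0.984808/(42*57.5877) = 4.225 MPa

4.225


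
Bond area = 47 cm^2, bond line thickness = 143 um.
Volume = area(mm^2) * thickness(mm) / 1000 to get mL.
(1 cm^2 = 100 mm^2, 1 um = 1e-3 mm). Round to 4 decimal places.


area_mm2 = 47 * 100 = 4700
blt_mm = 143 * 1e-3 = 0.143
vol_mm3 = 4700 * 0.143 = 672.1
vol_mL = 672.1 / 1000 = 0.6721 mL

0.6721


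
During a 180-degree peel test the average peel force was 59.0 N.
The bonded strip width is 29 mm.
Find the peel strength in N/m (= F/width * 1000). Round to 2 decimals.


Peel strength = F/width * 1000
= 59.0 / 29 * 1000
= 2034.48 N/m

2034.48


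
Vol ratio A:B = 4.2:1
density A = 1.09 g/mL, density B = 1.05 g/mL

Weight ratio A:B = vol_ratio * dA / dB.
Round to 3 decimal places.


Weight ratio = 4.2 * 1.09 / 1.05
= 4.360

4.360


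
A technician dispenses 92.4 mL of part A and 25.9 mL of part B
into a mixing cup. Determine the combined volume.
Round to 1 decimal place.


Combined volume = 92.4 + 25.9
= 118.3 mL

118.3


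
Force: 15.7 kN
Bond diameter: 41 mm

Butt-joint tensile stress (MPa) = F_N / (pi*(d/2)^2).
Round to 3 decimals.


F_N = 15.7 * 1000 = 15700.0 N
A = pi*(20.5)^2 = 1320.2543 mm^2
stress = 15700.0 / 1320.2543 = 11.892 MPa

11.892


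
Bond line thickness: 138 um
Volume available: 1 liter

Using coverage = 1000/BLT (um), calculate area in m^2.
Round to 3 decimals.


1 L = 1e6 mm^3, thickness = 138 um = 0.138 mm
Area = 1e6 / 0.138 mm^2 = (1e6 / 0.138) / 1e6 m^2 = 1000 / 138 m^2
= 7.246 m^2

7.246


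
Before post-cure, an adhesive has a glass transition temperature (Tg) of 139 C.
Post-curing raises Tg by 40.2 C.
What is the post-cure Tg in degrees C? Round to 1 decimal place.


Tg_post = Tg_base + delta_Tg
= 139 + 40.2
= 179.2 C

179.2


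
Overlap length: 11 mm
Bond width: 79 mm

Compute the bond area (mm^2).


Bond area = 11 * 79 = 869 mm^2

869


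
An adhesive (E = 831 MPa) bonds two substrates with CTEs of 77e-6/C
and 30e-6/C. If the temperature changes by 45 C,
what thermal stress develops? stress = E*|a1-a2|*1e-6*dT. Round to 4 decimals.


Stress = 831 * |77 - 30| * 1e-6 * 45
= 1.7576 MPa

1.7576


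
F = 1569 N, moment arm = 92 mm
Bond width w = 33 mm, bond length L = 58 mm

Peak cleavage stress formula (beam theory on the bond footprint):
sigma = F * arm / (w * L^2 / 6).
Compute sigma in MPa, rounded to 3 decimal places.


sigma = (1569 * 92) / (33 * 3364 / 6)
= 144348 * 6 / 111012
= 866088 / 111012
= 7.802 MPa

7.802


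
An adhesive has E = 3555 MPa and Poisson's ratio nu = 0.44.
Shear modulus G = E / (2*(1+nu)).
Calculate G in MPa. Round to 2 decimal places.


G = 3555 / (2*(1+0.44))
= 3555 / 2.88
= 1234.38 MPa

1234.38


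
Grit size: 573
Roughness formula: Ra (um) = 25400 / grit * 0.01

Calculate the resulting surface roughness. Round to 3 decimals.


Ra = 25400 / 573 * 0.01
= 0.443 um

0.443


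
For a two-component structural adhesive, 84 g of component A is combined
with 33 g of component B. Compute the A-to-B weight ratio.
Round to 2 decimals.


Weight ratio A:B = 84 / 33
= 2.55

2.55


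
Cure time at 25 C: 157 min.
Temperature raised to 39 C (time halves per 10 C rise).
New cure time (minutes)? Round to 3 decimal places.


Acceleration factor = 2^(14/10) = 2.6390
New time = 157 / 2.6390 = 59.492 min

59.492


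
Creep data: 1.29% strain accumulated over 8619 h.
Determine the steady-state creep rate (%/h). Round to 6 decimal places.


Rate = 1.29 / 8619 = 0.000150 %/h

0.000150


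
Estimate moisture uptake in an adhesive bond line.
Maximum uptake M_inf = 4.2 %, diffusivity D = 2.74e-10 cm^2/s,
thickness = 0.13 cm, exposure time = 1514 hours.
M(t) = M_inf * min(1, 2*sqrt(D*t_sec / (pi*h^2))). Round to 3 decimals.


Convert time: 1514 h = 5450400 s
ratio = min(1, 2*sqrt(2.74e-10*5450400/(pi*0.13^2)))
= 0.335429
M(t) = 4.2 * 0.335429 = 1.409%

1.409


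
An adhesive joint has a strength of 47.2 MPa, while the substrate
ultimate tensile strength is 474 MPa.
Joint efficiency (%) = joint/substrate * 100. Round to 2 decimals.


Efficiency = 47.2 / 474 * 100
= 9.96%

9.96


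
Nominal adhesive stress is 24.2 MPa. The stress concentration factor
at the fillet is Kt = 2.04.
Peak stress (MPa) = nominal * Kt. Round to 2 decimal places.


Peak = 24.2 * 2.04 = 49.37 MPa

49.37


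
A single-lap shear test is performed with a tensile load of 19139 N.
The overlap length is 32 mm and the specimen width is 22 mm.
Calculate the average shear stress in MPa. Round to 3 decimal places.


Shear stress = F / (overlap * width)
= 19139 / (32 * 22)
= 19139 / 704
= 27.186 MPa

27.186


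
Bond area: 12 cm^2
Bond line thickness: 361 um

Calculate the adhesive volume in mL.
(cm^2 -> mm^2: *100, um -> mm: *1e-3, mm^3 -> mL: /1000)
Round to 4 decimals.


V = 12*100 * 361*1e-3 / 1000
= 0.4332 mL

0.4332


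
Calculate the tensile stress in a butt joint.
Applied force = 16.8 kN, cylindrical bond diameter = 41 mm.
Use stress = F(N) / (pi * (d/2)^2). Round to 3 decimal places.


A = pi * 20.5^2 = 1320.2543 mm^2
sigma = 16800.0 / 1320.2543 = 12.725 MPa

12.725


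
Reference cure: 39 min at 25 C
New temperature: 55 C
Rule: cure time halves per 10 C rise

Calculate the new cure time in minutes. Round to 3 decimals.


factor = 2^((55-25)/10) = 8.0000
t_new = 39 / 8.0000 = 4.875 min

4.875


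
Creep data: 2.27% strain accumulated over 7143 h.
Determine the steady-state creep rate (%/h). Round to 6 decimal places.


Rate = 2.27 / 7143 = 0.000318 %/h

0.000318


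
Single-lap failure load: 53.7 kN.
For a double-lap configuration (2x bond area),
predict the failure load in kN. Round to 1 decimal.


Failure load = 53.7 * 2 = 107.4 kN

107.4


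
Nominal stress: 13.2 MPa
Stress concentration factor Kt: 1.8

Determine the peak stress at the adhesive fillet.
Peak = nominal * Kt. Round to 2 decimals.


Peak stress = 13.2 * 1.8
= 23.76 MPa

23.76


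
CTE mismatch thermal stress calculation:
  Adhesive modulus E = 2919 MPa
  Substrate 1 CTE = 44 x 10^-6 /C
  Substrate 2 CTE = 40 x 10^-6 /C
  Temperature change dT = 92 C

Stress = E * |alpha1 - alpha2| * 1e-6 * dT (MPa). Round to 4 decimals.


delta_alpha = |44 - 40| = 4 x 10^-6/C
Stress = 2919 * 4e-6 * 92
= 1.0742 MPa

1.0742


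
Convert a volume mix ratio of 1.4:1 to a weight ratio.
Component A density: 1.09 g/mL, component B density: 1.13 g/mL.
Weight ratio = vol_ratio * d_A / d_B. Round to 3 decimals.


= 1.4 * 1.09 / 1.13 = 1.350

1.350


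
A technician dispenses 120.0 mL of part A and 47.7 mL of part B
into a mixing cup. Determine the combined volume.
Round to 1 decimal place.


Combined volume = 120.0 + 47.7
= 167.7 mL

167.7


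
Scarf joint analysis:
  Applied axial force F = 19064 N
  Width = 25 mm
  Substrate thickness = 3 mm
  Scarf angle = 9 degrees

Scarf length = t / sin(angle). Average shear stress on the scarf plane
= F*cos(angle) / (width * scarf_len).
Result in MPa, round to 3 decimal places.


Scarf length = 3 / sin(9 deg) = 19.1774 mm
cos(9 deg) = 0.987688
Shear = 19064 * 0.987688 / (25 * 19.1774)
= 39.274 MPa

39.274


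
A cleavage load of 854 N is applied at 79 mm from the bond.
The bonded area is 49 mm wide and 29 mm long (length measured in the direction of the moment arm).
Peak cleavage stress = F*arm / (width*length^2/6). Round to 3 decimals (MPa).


Moment = 854 * 79 = 67466 N*mm
Section modulus = 49 * 841 / 6 = 41209 / 6 mm^3
Stress = 67466 / (41209 / 6) = 404796 / 41209
= 9.823 MPa

9.823


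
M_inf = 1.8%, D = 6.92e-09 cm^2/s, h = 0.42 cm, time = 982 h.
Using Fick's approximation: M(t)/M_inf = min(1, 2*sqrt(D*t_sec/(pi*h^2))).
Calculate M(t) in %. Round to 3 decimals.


t = 3535200 s
ratio = min(1, 2*sqrt(6.92e-09*3535200/(pi*0.1764)))
= 0.420209
M(t) = 1.8 * 0.420209 = 0.756%

0.756


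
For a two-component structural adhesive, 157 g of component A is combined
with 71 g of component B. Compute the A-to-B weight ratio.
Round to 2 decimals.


Weight ratio A:B = 157 / 71
= 2.21

2.21


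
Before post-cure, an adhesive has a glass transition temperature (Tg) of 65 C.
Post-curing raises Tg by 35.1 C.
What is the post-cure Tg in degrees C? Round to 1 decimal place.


Tg_post = Tg_base + delta_Tg
= 65 + 35.1
= 100.1 C

100.1


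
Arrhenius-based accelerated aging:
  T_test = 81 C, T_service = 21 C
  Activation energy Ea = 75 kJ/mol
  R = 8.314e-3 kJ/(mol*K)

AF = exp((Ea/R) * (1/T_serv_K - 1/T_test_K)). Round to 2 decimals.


T_test_K = 354.15, T_serv_K = 294.15
AF = exp((75/8.314e-3) * (1/294.15 - 1/354.15))
= 180.50

180.50


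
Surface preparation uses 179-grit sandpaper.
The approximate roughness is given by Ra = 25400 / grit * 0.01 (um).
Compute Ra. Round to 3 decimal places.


Ra = 25400 / 179 * 0.01
= 254 / 179
= 1.419 um

1.419


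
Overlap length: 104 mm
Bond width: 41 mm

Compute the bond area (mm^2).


Bond area = 104 * 41 = 4264 mm^2

4264


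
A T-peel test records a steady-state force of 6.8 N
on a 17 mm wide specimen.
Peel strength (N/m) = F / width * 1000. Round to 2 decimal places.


Peel strength = 6.8 / 17 * 1000
= 400.00 N/m

400.00


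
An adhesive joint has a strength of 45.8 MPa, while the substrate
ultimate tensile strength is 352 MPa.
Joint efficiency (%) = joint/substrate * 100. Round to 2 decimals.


Efficiency = 45.8 / 352 * 100
= 13.01%

13.01


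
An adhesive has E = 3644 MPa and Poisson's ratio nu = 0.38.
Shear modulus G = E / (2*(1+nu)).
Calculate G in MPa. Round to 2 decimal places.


G = 3644 / (2*(1+0.38))
= 3644 / 2.76
= 1320.29 MPa

1320.29


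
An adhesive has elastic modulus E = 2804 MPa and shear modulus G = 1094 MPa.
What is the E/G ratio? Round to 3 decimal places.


E/G = 2804 / 1094 = 2.563

2.563


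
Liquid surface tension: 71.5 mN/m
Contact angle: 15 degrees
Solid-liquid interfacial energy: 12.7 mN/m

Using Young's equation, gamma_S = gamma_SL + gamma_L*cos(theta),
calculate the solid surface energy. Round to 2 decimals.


gamma_S = 12.7 + 71.5 * cos(15)
= 81.76 mN/m

81.76


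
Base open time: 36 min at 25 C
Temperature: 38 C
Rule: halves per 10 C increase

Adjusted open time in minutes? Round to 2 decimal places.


Acceleration = 2^((38-25)/10) = 2.4623
Open time = 36 / 2.4623 = 14.62 min

14.62


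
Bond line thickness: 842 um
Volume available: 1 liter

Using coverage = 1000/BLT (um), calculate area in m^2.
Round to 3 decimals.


1 L = 1e6 mm^3, thickness = 842 um = 0.842 mm
Area = 1e6 / 0.842 mm^2 = (1e6 / 0.842) / 1e6 m^2 = 1000 / 842 m^2
= 1.188 m^2

1.188


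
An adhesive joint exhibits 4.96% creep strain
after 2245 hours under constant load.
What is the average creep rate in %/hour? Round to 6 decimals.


Creep rate = strain / time
= 4.96 / 2245
= 0.002209 %/h

0.002209


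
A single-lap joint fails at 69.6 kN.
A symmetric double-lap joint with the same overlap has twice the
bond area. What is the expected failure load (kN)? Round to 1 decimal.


Double-lap load = 2 * 69.6 = 139.2 kN

139.2


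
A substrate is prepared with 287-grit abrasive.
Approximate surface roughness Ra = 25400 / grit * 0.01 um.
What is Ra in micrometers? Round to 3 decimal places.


Ra = 25400 / 287 * 0.01 = 0.885 um

0.885


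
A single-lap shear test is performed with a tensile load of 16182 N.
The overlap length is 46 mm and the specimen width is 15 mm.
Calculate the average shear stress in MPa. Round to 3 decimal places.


Shear stress = F / (overlap * width)
= 16182 / (46 * 15)
= 16182 / 690
= 23.452 MPa

23.452


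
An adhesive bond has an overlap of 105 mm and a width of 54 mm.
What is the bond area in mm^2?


Bond area = overlap * width
= 105 * 54
= 5670 mm^2

5670


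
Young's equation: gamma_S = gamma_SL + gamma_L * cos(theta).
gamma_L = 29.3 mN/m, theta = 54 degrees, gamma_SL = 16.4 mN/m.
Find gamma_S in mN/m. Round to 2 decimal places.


cos(54 deg) = 0.587785
gamma_S = 16.4 + 29.3 * 0.587785
= 33.62 mN/m

33.62


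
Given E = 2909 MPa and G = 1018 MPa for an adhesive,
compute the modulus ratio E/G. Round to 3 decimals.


E/G ratio = 2909 / 1018 = 2.858

2.858


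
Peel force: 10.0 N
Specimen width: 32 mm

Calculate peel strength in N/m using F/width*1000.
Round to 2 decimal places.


Peel strength = 10.0 / 32 * 1000 = 312.50 N/m

312.50


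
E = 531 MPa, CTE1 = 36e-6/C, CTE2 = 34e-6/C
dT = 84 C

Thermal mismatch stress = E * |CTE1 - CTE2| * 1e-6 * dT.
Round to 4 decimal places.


= 531 * 2e-6 * 84
= 0.0892 MPa

0.0892


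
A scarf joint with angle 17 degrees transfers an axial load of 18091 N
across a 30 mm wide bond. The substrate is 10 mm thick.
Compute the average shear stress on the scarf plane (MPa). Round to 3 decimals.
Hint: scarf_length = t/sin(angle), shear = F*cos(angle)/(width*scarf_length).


scarf_length = 10 / sin(17 deg) = 34.2030 mm
cos(17 deg) = 0.956305
shear stress = 18091 * 0.956305 / (30 * 34.2030)
= 16.861 MPa

16.861


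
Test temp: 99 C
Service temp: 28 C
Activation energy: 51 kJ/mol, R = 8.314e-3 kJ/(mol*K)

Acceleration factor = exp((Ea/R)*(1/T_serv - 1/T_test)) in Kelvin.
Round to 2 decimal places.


AF = exp((51/0.008314)*(1/301.15 - 1/372.15))
= 48.72

48.72


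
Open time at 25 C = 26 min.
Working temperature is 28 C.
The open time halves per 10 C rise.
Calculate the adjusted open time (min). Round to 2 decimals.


factor = 2^((28 - 25) / 10) = 1.2311
ot = 26 / 1.2311 = 21.12 min

21.12
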